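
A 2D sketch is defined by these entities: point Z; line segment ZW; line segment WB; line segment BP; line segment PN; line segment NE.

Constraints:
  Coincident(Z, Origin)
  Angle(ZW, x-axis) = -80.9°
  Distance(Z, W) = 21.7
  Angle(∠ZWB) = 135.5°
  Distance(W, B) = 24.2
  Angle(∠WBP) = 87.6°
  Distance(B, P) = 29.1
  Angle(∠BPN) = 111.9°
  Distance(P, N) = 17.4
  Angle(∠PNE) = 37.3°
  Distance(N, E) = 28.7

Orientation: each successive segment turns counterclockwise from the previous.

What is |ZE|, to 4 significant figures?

38.02

∠BPN = 111.9° gives PN at 124.1° from the x-axis; with |PN| = 17.4, N = (29.43, 2.746). ∠PNE = 37.3° gives NE at -93.20° from the x-axis; with |NE| = 28.7, E = (27.83, -25.91). Then |ZE| = |E − Z| = 38.02.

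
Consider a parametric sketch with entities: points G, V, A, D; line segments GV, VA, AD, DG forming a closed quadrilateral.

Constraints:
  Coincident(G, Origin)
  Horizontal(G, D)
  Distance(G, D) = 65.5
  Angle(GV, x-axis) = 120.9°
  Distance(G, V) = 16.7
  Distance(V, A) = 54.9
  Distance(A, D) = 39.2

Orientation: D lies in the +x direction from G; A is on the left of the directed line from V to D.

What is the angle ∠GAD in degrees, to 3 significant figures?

87.8°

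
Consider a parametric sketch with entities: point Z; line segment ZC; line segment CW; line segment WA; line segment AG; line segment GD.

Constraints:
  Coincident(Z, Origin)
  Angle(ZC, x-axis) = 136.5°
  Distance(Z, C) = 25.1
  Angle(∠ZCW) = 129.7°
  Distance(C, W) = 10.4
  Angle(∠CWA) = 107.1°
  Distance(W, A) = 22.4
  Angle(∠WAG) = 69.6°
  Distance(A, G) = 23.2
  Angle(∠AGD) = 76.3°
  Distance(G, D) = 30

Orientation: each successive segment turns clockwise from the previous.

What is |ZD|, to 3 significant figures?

33.6

Z is at the origin; ZC runs at 136.5° with length 25.1, so C = (-18.2, 17.3). ∠ZCW = 129.7° gives CW at 86.2° from the x-axis; with |CW| = 10.4, W = (-17.5, 27.7). ∠CWA = 107.1° gives WA at 13.3° from the x-axis; with |WA| = 22.4, A = (4.28, 32.8). ∠WAG = 69.6° gives AG at -97.1° from the x-axis; with |AG| = 23.2, G = (1.41, 9.79). ∠AGD = 76.3° gives GD at 159° from the x-axis; with |GD| = 30.0, D = (-26.6, 20.4). Then |ZD| = |D − Z| = 33.6.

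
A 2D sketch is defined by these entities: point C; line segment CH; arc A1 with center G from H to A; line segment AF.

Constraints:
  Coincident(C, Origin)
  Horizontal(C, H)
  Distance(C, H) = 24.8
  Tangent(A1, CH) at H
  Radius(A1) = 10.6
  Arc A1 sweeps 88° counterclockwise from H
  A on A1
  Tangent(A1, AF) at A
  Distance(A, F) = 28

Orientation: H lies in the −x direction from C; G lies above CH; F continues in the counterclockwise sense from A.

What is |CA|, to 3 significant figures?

17.5

A1 meets CH tangentially, so GH is at right angles to CH, so G = H + (0, 10.6) = (-24.8, 10.6). On A1, H sits at bearing -90° from G; an 88° counterclockwise sweep puts A at bearing -2°, so A = G + 10.6·(cos -2°, sin -2°) = (-14.2, 10.2). Then |CA| = |A − C| = 17.5.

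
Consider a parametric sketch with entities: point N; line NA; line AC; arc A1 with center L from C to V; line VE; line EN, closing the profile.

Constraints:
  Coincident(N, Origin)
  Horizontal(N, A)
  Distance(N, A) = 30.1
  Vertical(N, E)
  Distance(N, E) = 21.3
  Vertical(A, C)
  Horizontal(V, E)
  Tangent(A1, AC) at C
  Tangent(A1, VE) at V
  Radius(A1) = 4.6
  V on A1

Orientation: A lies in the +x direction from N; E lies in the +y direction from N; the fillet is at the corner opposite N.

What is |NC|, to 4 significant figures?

34.42

N is at the origin; NA is horizontal with |NA| = 30.1 and A on the +x side, so A = (30.10, 0.000). NE is vertical with |NE| = 21.3 and E on the +y side, so E = (0.000, 21.30). The virtual corner opposite N is at (30.10, 21.30). The tangent condition forces LC to be normal to AC and since A1 is tangent to VE there, LV ⟂ VE, with radius 4.6, so the center L sits 4.6 in from both sides at L = (25.50, 16.70). That places the tangent points at C = (30.10, 16.70) on AC and V = (25.50, 21.30) on VE. Then |NC| = |C − N| = 34.42.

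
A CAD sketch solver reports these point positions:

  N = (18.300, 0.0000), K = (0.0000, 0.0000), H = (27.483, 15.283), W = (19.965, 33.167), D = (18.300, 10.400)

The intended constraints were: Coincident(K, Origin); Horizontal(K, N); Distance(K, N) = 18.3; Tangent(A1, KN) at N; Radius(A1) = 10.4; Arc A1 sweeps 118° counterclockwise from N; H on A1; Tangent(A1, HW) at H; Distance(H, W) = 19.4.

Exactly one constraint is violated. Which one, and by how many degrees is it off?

Tangent(A1, HW) at H — off by 5.20°.

K = (0.00, 0.00) ✓; K.y = 0.00, N.y = 0.00 ✓; |KN| = 18.30 ✓; ∠(DN, NK) = 90.00° ✓; |DN| = 10.40 ✓; bearing(D→H) − bearing(D→N) = 118.0° ✓; |DH| = 10.40 ✓; ∠(DH, HW) = 95.20° ✗; |HW| = 19.40 ✓.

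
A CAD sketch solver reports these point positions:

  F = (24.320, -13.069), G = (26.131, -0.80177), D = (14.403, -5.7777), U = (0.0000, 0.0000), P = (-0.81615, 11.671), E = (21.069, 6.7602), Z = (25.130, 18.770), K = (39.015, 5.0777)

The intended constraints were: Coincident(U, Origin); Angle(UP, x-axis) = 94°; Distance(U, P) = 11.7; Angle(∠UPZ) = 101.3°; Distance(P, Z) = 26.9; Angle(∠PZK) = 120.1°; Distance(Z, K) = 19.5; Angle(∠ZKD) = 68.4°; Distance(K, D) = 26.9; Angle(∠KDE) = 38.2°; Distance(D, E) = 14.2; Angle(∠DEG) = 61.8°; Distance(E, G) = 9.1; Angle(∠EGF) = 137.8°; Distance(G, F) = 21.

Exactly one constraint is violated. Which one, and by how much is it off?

Distance(G, F) = 21 — off by 8.60.

U = (0.00, 0.00) ✓; UP at 94.00° ✓; |UP| = 11.70 ✓; ∠UPZ = 101.3° ✓; |PZ| = 26.90 ✓; ∠PZK = 120.1° ✓; |ZK| = 19.50 ✓; ∠ZKD = 68.40° ✓; |KD| = 26.90 ✓; ∠KDE = 38.20° ✓; |DE| = 14.20 ✓; ∠DEG = 61.80° ✓; |EG| = 9.100 ✓; ∠EGF = 137.8° ✓; |GF| = 12.40 ✗.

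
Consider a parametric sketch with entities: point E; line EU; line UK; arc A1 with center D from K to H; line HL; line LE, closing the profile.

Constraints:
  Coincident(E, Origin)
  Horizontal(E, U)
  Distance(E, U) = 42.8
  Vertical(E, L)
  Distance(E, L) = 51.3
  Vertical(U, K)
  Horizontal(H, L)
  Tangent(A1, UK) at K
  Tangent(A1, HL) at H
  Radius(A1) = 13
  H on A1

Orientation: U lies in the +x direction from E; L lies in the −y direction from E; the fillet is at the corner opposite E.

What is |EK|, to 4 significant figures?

57.43

E is at the origin; EU is horizontal with |EU| = 42.8 and U on the +x side, so U = (42.80, 0.000). EL is vertical with |EL| = 51.3 and L on the −y side, so L = (0.000, -51.30). The virtual corner opposite E is at (42.80, -51.30). A1 meets UK tangentially, so DK is at right angles to UK and A1 meets HL tangentially, so DH is at right angles to HL, with radius 13.0, so the center D sits 13.0 in from both sides at D = (29.80, -38.30). That places the tangent points at K = (42.80, -38.30) on UK and H = (29.80, -51.30) on HL. Then |EK| = |K − E| = 57.43.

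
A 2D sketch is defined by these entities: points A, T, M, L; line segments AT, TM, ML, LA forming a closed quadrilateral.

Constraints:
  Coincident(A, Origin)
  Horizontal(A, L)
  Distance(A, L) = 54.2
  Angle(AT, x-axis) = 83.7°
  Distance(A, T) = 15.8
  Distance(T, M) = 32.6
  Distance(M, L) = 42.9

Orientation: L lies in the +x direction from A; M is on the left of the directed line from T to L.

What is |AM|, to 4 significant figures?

44.61

A is at the origin; A and L share the same y with |AL| = 54.2 and L in +x, so L = (54.2, 0). AT runs at 83.7° with |AT| = 15.8, so T = (1.734, 15.70). M is determined by |TM| = 32.6 and |ML| = 42.9 together: it lies at the intersection of circle(T, 32.6) and circle(L, 42.9). With |TL| = 54.77, the foot of the radical line on TL is 20.28 from T and the perpendicular offset is √(32.6² − 20.28²) = 25.52. Taking the left-of-TL solution: M = (28.48, 34.34).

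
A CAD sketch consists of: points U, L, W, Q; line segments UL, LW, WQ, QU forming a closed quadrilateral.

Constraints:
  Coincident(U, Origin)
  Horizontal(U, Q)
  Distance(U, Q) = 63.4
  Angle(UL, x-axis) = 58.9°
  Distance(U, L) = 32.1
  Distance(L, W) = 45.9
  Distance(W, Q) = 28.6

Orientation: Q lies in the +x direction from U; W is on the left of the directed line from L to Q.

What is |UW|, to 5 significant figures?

68.697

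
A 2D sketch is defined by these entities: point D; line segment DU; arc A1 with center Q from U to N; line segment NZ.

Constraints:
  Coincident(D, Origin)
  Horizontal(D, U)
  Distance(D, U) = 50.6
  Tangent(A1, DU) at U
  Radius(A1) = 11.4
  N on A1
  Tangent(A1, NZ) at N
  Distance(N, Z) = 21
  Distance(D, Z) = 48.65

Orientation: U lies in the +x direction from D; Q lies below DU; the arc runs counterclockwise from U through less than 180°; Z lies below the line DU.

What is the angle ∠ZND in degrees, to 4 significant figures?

99.40°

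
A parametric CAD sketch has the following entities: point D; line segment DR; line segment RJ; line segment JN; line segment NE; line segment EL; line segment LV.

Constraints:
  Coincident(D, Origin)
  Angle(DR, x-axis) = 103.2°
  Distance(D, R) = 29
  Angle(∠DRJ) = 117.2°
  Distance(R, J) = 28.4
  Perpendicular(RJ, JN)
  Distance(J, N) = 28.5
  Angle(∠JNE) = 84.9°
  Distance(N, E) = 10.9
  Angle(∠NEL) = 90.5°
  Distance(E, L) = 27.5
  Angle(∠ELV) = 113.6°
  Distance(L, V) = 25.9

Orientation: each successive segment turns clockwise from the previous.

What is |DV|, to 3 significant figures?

66.8

D is at the origin; DR runs at 103.2° with length 29.0, so R = (-6.62, 28.2). ∠DRJ = 117.2° gives RJ at 40.4° from the x-axis; with |RJ| = 28.4, J = (15.0, 46.6). RJ is perpendicular to JN, so JN runs at -49.6°; with |JN| = 28.5, N = (33.5, 24.9). ∠JNE = 84.9° gives NE at -145° from the x-axis; with |NE| = 10.9, E = (24.6, 18.6). ∠NEL = 90.5° gives EL at 126° from the x-axis; with |EL| = 27.5, L = (8.49, 40.9). ∠ELV = 113.6° gives LV at 59.4° from the x-axis; with |LV| = 25.9, V = (21.7, 63.2). Then |DV| = |V − D| = 66.8.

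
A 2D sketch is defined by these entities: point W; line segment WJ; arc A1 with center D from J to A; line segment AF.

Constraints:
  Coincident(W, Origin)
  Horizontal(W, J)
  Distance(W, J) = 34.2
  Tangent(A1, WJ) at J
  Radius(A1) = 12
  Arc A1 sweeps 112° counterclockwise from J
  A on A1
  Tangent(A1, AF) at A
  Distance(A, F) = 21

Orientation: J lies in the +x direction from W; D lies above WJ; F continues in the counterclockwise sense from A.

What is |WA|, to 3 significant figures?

48.2

A1 meets WJ tangentially, so DJ is at right angles to WJ, so D = J + (0, 12) = (34.2, 12.0). On A1, J sits at bearing -90° from D; a 112° counterclockwise sweep puts A at bearing 22°, so A = D + 12.0·(cos 22°, sin 22°) = (45.3, 16.5). Then |WA| = |A − W| = 48.2.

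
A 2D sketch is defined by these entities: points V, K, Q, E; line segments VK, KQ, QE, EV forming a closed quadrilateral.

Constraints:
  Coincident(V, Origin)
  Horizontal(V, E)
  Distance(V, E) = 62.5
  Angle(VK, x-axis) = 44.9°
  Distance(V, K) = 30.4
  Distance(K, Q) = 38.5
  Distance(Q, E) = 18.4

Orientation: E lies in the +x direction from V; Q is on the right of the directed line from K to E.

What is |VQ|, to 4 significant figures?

46.77

V is at the origin; V and E share the same y with |VE| = 62.5 and E in +x, so E = (62.5, 0). VK runs at 44.9° with |VK| = 30.4, so K = (21.53, 21.46). Q is determined by |KQ| = 38.5 and |QE| = 18.4 together: it lies at the intersection of circle(K, 38.5) and circle(E, 18.4). With |KE| = 46.25, the foot of the radical line on KE is 35.49 from K and the perpendicular offset is √(38.5² − 35.49²) = 14.93. Taking the right-of-KE solution: Q = (46.04, -8.231).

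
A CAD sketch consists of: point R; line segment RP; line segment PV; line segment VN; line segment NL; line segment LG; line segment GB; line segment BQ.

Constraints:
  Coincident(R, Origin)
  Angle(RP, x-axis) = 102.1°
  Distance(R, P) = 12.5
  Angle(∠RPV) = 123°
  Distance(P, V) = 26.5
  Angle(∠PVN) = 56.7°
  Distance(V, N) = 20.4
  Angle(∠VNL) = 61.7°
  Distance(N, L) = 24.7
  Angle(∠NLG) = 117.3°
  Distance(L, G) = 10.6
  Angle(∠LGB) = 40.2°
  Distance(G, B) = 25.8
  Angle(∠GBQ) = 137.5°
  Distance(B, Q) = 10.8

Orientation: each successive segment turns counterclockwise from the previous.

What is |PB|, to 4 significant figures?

17.26

R is at the origin; RP runs at 102.1° with length 12.5, so P = (-2.620, 12.22). ∠RPV = 123.0° gives PV at 159.1° from the x-axis; with |PV| = 26.5, V = (-27.38, 21.68). ∠PVN = 56.7° gives VN at -77.60° from the x-axis; with |VN| = 20.4, N = (-23.00, 1.752). ∠VNL = 61.7° gives NL at 40.70° from the x-axis; with |NL| = 24.7, L = (-4.270, 17.86). ∠NLG = 117.3° gives LG at 103.4° from the x-axis; with |LG| = 10.6, G = (-6.727, 28.17). ∠LGB = 40.2° gives GB at -116.8° from the x-axis; with |GB| = 25.8, B = (-18.36, 5.141). Then |PB| = |B − P| = 17.26.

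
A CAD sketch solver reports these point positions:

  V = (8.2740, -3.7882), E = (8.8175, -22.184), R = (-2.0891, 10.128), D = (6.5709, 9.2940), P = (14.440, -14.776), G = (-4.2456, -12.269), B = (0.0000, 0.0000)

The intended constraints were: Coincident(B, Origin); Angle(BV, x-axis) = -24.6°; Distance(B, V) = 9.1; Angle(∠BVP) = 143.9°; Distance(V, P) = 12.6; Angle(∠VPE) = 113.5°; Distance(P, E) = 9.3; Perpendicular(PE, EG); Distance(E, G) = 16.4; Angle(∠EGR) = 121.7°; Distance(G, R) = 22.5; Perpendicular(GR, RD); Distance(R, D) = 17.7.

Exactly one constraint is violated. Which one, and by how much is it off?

Distance(R, D) = 17.7 — off by 9.00.

B = (0.00, 0.00) ✓; BV at -24.60° ✓; |BV| = 9.100 ✓; ∠BVP = 143.9° ✓; |VP| = 12.60 ✓; ∠VPE = 113.5° ✓; |PE| = 9.300 ✓; ∠(PE, EG) = 90.00° ✓; |EG| = 16.40 ✓; ∠EGR = 121.7° ✓; |GR| = 22.50 ✓; ∠(GR, RD) = 90.00° ✓; |RD| = 8.700 ✗.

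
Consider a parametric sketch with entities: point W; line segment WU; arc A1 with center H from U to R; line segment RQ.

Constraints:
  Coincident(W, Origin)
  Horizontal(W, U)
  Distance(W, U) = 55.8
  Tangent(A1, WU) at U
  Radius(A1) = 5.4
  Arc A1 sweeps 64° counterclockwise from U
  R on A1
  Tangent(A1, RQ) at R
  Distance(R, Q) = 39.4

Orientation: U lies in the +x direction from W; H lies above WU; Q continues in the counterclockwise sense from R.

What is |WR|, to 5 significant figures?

60.729

W is at the origin; W and U share the same y with |WU| = 55.8 and U on the +x side, so U = (55.800, 0.0000). The tangent condition forces HU to be normal to WU, so H = U + (0, 5.4) = (55.800, 5.4000). On A1, U sits at bearing -90° from H; a 64° counterclockwise sweep puts R at bearing -26°, so R = H + 5.4·(cos -26°, sin -26°) = (60.653, 3.0328). Then |WR| = |R − W| = 60.729.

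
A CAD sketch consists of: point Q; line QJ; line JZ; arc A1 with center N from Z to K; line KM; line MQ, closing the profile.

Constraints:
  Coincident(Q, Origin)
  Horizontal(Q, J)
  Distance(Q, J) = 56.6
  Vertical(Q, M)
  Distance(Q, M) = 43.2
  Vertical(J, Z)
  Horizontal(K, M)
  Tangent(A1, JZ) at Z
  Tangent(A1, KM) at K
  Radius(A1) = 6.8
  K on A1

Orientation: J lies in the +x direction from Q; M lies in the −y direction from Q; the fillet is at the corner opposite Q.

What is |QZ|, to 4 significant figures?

67.29

The virtual corner opposite Q is at (56.60, -43.20). Since A1 is tangent to JZ there, NZ ⟂ JZ and the tangent condition forces NK to be normal to KM, with radius 6.8, so the center N sits 6.8 in from both sides at N = (49.80, -36.40). That places the tangent points at Z = (56.60, -36.40) on JZ and K = (49.80, -43.20) on KM. Then |QZ| = |Z − Q| = 67.29.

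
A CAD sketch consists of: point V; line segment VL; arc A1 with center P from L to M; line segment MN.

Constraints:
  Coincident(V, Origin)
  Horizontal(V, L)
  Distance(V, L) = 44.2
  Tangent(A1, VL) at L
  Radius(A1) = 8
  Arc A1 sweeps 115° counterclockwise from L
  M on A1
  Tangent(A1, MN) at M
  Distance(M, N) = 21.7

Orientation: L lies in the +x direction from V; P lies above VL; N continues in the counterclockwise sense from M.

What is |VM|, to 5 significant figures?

52.694

A1 meets VL tangentially, so PL is at right angles to VL, so P = L + (0, 8) = (44.200, 8.0000). On A1, L sits at bearing -90° from P; a 115° counterclockwise sweep puts M at bearing 25°, so M = P + 8.0·(cos 25°, sin 25°) = (51.450, 11.381). Then |VM| = |M − V| = 52.694.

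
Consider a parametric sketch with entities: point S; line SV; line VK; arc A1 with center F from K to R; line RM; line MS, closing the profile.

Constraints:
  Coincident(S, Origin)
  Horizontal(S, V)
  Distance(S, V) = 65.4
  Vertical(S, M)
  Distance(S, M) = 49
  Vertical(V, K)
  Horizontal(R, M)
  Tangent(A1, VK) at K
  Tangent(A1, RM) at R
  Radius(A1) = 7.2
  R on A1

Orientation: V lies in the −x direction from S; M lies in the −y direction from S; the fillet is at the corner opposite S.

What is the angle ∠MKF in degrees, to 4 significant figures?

6.282°

S is at the origin; S and V share the same y with |SV| = 65.4 and V on the −x side, so V = (-65.40, 0.000). S and M share the same x with |SM| = 49.0 and M on the −y side, so M = (0.000, -49.00). The virtual corner opposite S is at (-65.40, -49.00). A1 meets VK tangentially, so FK is at right angles to VK and the tangent condition forces FR to be normal to RM, with radius 7.2, so the center F sits 7.2 in from both sides at F = (-58.20, -41.80). That places the tangent points at K = (-65.40, -41.80) on VK and R = (-58.20, -49.00) on RM. Then cos ∠MKF = KM·KF / (|KM||KF|), giving 6.282°.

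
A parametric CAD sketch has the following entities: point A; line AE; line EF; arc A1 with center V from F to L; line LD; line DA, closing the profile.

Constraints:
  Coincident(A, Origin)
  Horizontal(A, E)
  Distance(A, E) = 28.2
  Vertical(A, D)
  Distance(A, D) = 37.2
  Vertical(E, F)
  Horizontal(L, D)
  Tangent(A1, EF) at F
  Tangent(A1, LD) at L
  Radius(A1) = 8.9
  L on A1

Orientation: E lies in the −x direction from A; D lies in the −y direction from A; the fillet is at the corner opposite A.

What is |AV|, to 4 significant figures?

34.25

AD is vertical with |AD| = 37.2 and D on the −y side, so D = (0.000, -37.20). The virtual corner opposite A is at (-28.20, -37.20). A1 meets EF tangentially, so VF is at right angles to EF and A1 meets LD tangentially, so VL is at right angles to LD, with radius 8.9, so the center V sits 8.9 in from both sides at V = (-19.30, -28.30). Then |AV| = |V − A| = 34.25.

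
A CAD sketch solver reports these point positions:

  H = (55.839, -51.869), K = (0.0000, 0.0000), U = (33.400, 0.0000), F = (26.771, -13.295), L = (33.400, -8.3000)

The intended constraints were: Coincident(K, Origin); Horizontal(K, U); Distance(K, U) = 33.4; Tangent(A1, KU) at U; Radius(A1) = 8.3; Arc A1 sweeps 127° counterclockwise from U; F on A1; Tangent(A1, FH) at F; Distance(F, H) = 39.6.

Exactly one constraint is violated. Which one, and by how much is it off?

Distance(F, H) = 39.6 — off by 8.70.

K = (0.00, 0.00) ✓; K.y = 0.00, U.y = 0.00 ✓; |KU| = 33.40 ✓; ∠(LU, UK) = 90.00° ✓; |LU| = 8.300 ✓; bearing(L→F) − bearing(L→U) = 127.0° ✓; |LF| = 8.300 ✓; ∠(LF, FH) = 90.00° ✓; |FH| = 48.30 ✗.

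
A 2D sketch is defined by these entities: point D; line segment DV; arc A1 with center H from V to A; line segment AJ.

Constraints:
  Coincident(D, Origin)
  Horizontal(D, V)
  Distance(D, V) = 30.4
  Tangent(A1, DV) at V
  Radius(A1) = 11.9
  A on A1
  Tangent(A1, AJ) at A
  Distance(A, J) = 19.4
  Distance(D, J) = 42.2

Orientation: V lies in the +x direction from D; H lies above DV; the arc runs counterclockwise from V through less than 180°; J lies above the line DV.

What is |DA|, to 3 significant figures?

43.8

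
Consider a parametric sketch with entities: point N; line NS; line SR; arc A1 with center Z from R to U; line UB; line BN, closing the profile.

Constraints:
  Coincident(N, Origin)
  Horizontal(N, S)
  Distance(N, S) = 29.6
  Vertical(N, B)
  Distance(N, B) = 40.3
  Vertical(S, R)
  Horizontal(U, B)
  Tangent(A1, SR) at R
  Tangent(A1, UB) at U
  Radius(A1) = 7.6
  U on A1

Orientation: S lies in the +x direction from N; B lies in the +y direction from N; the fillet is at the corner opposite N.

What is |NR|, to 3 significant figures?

44.1

N is at the origin; N and S share the same y with |NS| = 29.6 and S on the +x side, so S = (29.6, 0.00). NB is vertical with |NB| = 40.3 and B on the +y side, so B = (0.00, 40.3). The virtual corner opposite N is at (29.6, 40.3). Tangency of A1 to SR means the radius ZR is perpendicular to SR and tangency of A1 to UB means the radius ZU is perpendicular to UB, with radius 7.6, so the center Z sits 7.6 in from both sides at Z = (22.0, 32.7). That places the tangent points at R = (29.6, 32.7) on SR and U = (22.0, 40.3) on UB. Then |NR| = |R − N| = 44.1.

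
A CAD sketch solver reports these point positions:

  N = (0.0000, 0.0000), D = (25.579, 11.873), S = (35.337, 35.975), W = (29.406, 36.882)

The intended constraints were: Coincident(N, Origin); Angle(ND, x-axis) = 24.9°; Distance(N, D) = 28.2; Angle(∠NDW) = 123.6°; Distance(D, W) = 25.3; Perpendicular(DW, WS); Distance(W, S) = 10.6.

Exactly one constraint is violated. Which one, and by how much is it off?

Distance(W, S) = 10.6 — off by 4.60.

N = (0.00, 0.00) ✓; ND at 24.90° ✓; |ND| = 28.20 ✓; ∠NDW = 123.6° ✓; |DW| = 25.30 ✓; ∠(DW, WS) = 89.99° ✓; |WS| = 6.000 ✗.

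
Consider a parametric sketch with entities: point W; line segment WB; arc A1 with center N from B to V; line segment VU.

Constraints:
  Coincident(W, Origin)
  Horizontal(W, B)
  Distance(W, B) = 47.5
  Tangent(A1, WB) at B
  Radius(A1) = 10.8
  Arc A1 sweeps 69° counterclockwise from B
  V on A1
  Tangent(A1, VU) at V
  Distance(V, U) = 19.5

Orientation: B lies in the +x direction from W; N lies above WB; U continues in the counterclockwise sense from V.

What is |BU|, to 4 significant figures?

30.38

On A1, B sits at bearing -90° from N; a 69° counterclockwise sweep puts V at bearing -21°, so V = N + 10.8·(cos -21°, sin -21°) = (57.58, 6.930). A1 meets VU tangentially, so NV is at right angles to VU, so VU runs along (−sin -21°, cos -21°); with |VU| = 19.5, U = (64.57, 25.13). Then |BU| = |U − B| = 30.38.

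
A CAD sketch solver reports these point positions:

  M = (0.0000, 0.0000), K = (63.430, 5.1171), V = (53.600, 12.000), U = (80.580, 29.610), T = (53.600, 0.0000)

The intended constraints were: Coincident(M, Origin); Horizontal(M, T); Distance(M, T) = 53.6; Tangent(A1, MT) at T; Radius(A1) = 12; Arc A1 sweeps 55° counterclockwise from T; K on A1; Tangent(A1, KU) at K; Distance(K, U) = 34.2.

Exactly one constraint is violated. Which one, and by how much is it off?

Distance(K, U) = 34.2 — off by 4.30.

M = (0.00, 0.00) ✓; M.y = 0.00, T.y = 0.00 ✓; |MT| = 53.60 ✓; ∠(VT, TM) = 90.00° ✓; |VT| = 12.00 ✓; bearing(V→K) − bearing(V→T) = 55.00° ✓; |VK| = 12.00 ✓; ∠(VK, KU) = 90.00° ✓; |KU| = 29.90 ✗.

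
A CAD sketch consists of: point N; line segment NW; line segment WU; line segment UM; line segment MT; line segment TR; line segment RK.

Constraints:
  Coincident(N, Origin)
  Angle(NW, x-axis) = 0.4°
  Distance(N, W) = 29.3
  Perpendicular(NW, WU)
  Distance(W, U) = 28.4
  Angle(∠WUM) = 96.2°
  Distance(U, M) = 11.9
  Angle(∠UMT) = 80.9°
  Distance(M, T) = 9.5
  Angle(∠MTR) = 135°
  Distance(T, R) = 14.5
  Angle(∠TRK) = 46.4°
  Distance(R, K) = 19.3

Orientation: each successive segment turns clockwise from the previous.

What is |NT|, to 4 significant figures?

27.02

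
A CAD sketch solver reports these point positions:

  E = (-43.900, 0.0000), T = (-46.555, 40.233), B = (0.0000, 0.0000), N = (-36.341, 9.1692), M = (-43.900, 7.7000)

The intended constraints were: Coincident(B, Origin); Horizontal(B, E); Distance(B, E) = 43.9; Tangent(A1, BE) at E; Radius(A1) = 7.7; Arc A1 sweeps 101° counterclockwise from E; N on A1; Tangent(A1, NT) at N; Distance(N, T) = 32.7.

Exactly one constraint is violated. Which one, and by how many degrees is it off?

Tangent(A1, NT) at N — off by 7.20°.

B = (0.00, 0.00) ✓; B.y = 0.00, E.y = 0.00 ✓; |BE| = 43.90 ✓; ∠(ME, EB) = 90.00° ✓; |ME| = 7.700 ✓; bearing(M→N) − bearing(M→E) = 101.0° ✓; |MN| = 7.700 ✓; ∠(MN, NT) = 82.80° ✗; |NT| = 32.70 ✓.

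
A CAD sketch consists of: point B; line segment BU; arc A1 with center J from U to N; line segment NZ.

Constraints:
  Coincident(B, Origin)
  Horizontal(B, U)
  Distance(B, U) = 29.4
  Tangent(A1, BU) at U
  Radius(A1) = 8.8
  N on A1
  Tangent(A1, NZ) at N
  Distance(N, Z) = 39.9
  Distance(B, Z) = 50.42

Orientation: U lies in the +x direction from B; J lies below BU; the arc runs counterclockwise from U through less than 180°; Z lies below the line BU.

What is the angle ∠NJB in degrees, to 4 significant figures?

10.86°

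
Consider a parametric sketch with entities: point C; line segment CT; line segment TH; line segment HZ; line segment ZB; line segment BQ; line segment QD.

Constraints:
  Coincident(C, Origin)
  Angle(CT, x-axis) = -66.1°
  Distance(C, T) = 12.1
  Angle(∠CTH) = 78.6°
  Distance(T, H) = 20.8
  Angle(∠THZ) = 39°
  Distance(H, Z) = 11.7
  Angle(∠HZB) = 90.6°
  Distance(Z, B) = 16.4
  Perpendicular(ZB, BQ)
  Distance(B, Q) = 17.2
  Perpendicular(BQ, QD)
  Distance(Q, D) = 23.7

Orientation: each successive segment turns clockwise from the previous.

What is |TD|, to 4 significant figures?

29.68

C is at the origin; CT runs at -66.1° with length 12.1, so T = (4.902, -11.06). ∠CTH = 78.6° gives TH at -167.5° from the x-axis; with |TH| = 20.8, H = (-15.40, -15.56). ∠THZ = 39.0° gives HZ at 51.50° from the x-axis; with |HZ| = 11.7, Z = (-8.121, -6.408). ∠HZB = 90.6° gives ZB at -37.90° from the x-axis; with |ZB| = 16.4, B = (4.820, -16.48). ZB is perpendicular to BQ, so BQ runs at -127.9°; with |BQ| = 17.2, Q = (-5.746, -30.05). BQ ⟂ QD, so QD runs at 142.1°; with |QD| = 23.7, D = (-24.45, -15.50). Then |TD| = |D − T| = 29.68.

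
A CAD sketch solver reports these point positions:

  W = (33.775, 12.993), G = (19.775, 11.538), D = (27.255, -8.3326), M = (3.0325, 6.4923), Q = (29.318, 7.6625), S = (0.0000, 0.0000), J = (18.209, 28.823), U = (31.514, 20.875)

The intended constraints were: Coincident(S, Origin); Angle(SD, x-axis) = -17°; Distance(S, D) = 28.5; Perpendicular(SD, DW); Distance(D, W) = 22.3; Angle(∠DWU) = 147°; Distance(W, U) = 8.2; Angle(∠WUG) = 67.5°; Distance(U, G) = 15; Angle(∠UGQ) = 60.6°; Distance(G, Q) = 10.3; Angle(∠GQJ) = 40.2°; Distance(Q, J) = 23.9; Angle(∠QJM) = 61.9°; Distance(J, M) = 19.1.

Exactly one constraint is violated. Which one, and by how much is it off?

Distance(J, M) = 19.1 — off by 7.90.

S = (0.00, 0.00) ✓; SD at -17.00° ✓; |SD| = 28.50 ✓; ∠(SD, DW) = 90.00° ✓; |DW| = 22.30 ✓; ∠DWU = 147.0° ✓; |WU| = 8.200 ✓; ∠WUG = 67.51° ✓; |UG| = 15.00 ✓; ∠UGQ = 60.60° ✓; |GQ| = 10.30 ✓; ∠GQJ = 40.20° ✓; |QJ| = 23.90 ✓; ∠QJM = 61.90° ✓; |JM| = 27.00 ✗.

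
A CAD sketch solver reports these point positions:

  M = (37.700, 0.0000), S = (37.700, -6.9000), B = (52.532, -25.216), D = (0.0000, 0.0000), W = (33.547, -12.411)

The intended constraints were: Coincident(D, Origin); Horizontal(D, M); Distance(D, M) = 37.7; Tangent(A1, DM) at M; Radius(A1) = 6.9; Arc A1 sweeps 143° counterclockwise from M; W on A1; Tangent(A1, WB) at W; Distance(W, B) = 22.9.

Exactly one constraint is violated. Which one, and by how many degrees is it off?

Tangent(A1, WB) at W — off by 3.00°.

D = (0.00, 0.00) ✓; D.y = 0.00, M.y = 0.00 ✓; |DM| = 37.70 ✓; ∠(SM, MD) = 90.00° ✓; |SM| = 6.900 ✓; bearing(S→W) − bearing(S→M) = 143.0° ✓; |SW| = 6.901 ✓; ∠(SW, WB) = 87.00° ✗; |WB| = 22.90 ✓.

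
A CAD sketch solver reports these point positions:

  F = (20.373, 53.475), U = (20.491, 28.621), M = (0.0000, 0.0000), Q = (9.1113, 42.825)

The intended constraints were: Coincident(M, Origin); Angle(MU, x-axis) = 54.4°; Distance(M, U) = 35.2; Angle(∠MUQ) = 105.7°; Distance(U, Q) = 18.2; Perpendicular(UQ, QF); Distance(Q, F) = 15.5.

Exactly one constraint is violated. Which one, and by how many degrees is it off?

Perpendicular(UQ, QF) — off by 4.70°.

M = (0.00, 0.00) ✓; MU at 54.40° ✓; |MU| = 35.20 ✓; ∠MUQ = 105.7° ✓; |UQ| = 18.20 ✓; ∠(UQ, QF) = 85.30° ✗; |QF| = 15.50 ✓.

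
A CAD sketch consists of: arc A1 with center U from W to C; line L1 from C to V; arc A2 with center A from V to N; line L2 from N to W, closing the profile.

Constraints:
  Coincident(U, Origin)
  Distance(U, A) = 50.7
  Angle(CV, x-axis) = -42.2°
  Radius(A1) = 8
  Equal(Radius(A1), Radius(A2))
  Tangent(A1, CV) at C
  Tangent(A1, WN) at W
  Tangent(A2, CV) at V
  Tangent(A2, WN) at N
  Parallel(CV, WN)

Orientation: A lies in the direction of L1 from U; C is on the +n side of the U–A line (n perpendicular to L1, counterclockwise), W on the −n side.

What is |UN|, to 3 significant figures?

51.3

The slot axis is L1's direction at -42.2°, so u = (cos -42.2°, sin -42.2°) = (0.741, -0.672) and n = (−sin -42.2°, cos -42.2°) = (0.672, 0.741). U is at the origin and A lies 50.7 along u from U, so A = 50.7·u = (37.6, -34.1). Tangency of A1 to both parallel lines with radius 8.0 puts C and W at U ± 8.0·n: C = (5.37, 5.93), W = (-5.37, -5.93). Equal radii place V and N the same way about A: V = A + 8.0·n = (42.9, -28.1), N = A − 8.0·n = (32.2, -40.0). Then |UN| = |N − U| = 51.3.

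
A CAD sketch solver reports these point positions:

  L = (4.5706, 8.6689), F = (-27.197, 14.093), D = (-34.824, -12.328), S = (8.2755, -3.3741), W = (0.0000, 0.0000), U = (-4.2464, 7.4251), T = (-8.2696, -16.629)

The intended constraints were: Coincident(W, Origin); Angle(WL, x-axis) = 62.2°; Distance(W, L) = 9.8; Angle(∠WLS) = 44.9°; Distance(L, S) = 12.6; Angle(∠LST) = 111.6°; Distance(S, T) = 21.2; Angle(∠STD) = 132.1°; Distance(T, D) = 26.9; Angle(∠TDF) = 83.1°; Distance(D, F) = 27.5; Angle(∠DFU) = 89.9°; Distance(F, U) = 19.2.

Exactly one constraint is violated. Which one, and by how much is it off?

Distance(F, U) = 19.2 — off by 4.70.

W = (0.00, 0.00) ✓; WL at 62.20° ✓; |WL| = 9.800 ✓; ∠WLS = 44.90° ✓; |LS| = 12.60 ✓; ∠LST = 111.6° ✓; |ST| = 21.20 ✓; ∠STD = 132.1° ✓; |TD| = 26.90 ✓; ∠TDF = 83.10° ✓; |DF| = 27.50 ✓; ∠DFU = 89.90° ✓; |FU| = 23.90 ✗.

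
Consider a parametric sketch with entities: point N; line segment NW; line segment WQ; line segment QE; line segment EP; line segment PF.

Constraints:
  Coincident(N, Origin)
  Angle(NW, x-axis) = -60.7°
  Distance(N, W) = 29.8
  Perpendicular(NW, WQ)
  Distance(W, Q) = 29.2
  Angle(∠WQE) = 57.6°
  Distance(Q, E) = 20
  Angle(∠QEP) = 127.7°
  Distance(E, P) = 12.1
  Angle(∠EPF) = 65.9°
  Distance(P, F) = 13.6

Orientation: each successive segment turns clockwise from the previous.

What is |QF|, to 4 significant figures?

19.08

N is at the origin; NW runs at -60.7° with length 29.8, so W = (14.58, -25.99). NW is perpendicular to WQ, so WQ runs at -150.7°; with |WQ| = 29.2, Q = (-10.88, -40.28). ∠WQE = 57.6° gives QE at 86.90° from the x-axis; with |QE| = 20.0, E = (-9.799, -20.31). ∠QEP = 127.7° gives EP at 34.60° from the x-axis; with |EP| = 12.1, P = (0.1607, -13.44). ∠EPF = 65.9° gives PF at -79.50° from the x-axis; with |PF| = 13.6, F = (2.639, -26.81). Then |QF| = |F − Q| = 19.08.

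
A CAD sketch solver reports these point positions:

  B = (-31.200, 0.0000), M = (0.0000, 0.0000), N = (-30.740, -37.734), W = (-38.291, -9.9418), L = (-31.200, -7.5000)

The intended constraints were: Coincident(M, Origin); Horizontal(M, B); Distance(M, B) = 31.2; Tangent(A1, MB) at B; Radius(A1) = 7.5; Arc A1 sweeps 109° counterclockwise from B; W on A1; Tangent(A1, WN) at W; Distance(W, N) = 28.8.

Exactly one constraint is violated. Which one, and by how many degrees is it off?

Tangent(A1, WN) at W — off by 3.80°.

M = (0.00, 0.00) ✓; M.y = 0.00, B.y = 0.00 ✓; |MB| = 31.20 ✓; ∠(LB, BM) = 90.00° ✓; |LB| = 7.500 ✓; bearing(L→W) − bearing(L→B) = 109.0° ✓; |LW| = 7.500 ✓; ∠(LW, WN) = 93.80° ✗; |WN| = 28.80 ✓.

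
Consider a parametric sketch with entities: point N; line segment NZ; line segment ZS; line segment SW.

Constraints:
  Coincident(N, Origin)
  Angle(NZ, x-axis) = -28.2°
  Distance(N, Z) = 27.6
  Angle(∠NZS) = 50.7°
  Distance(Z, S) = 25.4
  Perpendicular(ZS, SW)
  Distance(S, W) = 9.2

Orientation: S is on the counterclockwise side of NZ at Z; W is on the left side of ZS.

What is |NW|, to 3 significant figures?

14.5

∠NZS = 50.7°, so ZS runs at -28.2° + (180° − 50.7°) = 101° from the x-axis; with |ZS| = 25.4, S = Z + 25.4·(cos 101°, sin 101°) = (19.4, 11.9). ZS ⟂ SW; with |SW| = 9.2 on the left of ZS, W = S + 9.2·(-0.981, -0.193) = (10.4, 10.1). Then |NW| = |W − N| = 14.5.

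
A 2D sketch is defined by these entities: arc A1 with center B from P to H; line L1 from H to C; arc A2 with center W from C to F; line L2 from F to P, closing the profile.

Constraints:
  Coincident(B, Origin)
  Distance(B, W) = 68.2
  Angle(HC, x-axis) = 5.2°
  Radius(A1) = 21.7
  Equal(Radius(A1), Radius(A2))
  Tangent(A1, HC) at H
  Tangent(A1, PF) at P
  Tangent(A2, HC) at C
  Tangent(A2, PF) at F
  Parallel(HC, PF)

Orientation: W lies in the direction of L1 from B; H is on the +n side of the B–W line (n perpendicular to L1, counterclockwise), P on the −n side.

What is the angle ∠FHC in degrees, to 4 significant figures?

32.47°

Tangency of A1 to both parallel lines with radius 21.7 puts H and P at B ± 21.7·n: H = (-1.967, 21.61), P = (1.967, -21.61). Equal radii place C and F the same way about W: C = W + 21.7·n = (65.95, 27.79), F = W − 21.7·n = (69.89, -15.43). Then cos ∠FHC = HF·HC / (|HF||HC|), giving 32.47°.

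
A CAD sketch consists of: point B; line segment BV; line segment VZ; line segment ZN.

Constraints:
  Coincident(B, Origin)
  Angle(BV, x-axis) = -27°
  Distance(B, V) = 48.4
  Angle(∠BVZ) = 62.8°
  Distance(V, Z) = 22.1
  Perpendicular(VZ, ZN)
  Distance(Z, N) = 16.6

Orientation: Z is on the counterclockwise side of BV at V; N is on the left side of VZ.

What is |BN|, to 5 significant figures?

26.448

∠BVZ = 62.8°, so VZ runs at -27.0° + (180° − 62.8°) = 90.200° from the x-axis; with |VZ| = 22.1, Z = V + 22.1·(cos 90.200°, sin 90.200°) = (43.048, 0.12673). VZ is perpendicular to ZN; with |ZN| = 16.6 on the left of VZ, N = Z + 16.6·(-0.99999, -0.0034907) = (26.448, 0.068780). Then |BN| = |N − B| = 26.448.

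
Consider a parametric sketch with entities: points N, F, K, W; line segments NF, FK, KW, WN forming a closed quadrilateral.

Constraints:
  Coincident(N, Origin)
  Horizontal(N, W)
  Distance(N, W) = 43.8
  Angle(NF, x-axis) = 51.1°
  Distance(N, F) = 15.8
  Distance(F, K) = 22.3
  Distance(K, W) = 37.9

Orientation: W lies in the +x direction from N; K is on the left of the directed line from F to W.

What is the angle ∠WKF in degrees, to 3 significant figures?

67.9°

Checks: |FK| = 22.30 ✓; |KW| = 37.90 ✓.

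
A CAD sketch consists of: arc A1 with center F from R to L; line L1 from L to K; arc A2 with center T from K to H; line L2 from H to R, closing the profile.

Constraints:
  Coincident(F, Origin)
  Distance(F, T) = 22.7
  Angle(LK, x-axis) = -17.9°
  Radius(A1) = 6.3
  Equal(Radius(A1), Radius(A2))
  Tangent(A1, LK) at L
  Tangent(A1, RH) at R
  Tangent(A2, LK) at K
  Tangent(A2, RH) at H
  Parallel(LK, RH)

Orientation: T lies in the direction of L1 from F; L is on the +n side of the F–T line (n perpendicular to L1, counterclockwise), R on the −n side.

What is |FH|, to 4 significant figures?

23.56

The slot axis is L1's direction at -17.9°, so u = (cos -17.9°, sin -17.9°) = (0.9516, -0.3074) and n = (−sin -17.9°, cos -17.9°) = (0.3074, 0.9516). F is at the origin and T lies 22.7 along u from F, so T = 22.7·u = (21.60, -6.977). Tangency of A1 to both parallel lines with radius 6.3 puts L and R at F ± 6.3·n: L = (1.936, 5.995), R = (-1.936, -5.995). Equal radii place K and H the same way about T: K = T + 6.3·n = (23.54, -0.9820), H = T − 6.3·n = (19.66, -12.97). Then |FH| = |H − F| = 23.56.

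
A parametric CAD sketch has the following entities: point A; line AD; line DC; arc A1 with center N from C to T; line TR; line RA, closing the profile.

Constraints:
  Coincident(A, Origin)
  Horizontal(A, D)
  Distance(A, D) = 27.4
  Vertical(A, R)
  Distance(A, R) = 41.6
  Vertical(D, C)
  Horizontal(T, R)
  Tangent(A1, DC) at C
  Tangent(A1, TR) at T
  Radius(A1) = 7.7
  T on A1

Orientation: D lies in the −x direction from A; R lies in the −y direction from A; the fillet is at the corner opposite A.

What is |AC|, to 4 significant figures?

43.59

A is at the origin; A and D share the same y with |AD| = 27.4 and D on the −x side, so D = (-27.40, 0.000). A and R share the same x with |AR| = 41.6 and R on the −y side, so R = (0.000, -41.60). The virtual corner opposite A is at (-27.40, -41.60). The tangent condition forces NC to be normal to DC and A1 meets TR tangentially, so NT is at right angles to TR, with radius 7.7, so the center N sits 7.7 in from both sides at N = (-19.70, -33.90). That places the tangent points at C = (-27.40, -33.90) on DC and T = (-19.70, -41.60) on TR. Then |AC| = |C − A| = 43.59.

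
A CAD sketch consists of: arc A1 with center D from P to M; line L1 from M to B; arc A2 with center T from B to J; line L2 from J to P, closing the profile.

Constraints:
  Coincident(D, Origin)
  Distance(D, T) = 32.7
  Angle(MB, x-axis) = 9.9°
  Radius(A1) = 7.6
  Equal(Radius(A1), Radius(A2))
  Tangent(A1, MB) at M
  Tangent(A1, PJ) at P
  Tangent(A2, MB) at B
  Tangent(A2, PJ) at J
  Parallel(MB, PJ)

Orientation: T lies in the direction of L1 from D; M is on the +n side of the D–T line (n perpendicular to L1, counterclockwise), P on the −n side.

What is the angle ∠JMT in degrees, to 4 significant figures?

11.85°

The slot axis is L1's direction at 9.9°, so u = (cos 9.9°, sin 9.9°) = (0.9851, 0.1719) and n = (−sin 9.9°, cos 9.9°) = (-0.1719, 0.9851). D is at the origin and T lies 32.7 along u from D, so T = 32.7·u = (32.21, 5.622). Tangency of A1 to both parallel lines with radius 7.6 puts M and P at D ± 7.6·n: M = (-1.307, 7.487), P = (1.307, -7.487). Equal radii place B and J the same way about T: B = T + 7.6·n = (30.91, 13.11), J = T − 7.6·n = (33.52, -1.865). Then cos ∠JMT = MJ·MT / (|MJ||MT|), giving 11.85°.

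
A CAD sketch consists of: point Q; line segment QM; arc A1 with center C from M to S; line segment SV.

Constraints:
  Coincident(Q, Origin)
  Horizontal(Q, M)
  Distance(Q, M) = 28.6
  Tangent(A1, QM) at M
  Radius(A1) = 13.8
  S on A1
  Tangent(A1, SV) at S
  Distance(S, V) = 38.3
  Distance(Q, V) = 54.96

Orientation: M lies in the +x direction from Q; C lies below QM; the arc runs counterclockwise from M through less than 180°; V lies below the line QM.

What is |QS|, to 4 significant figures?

20.56

Q is at the origin; QM is horizontal with |QM| = 28.6 and M on the +x side, so M = (28.60, 0.000). The tangent condition forces CM to be normal to QM, so C = M + (0, -13.8) = (28.60, -13.80). Since CS ⟂ SV (tangency), |CV| = √(13.8² + 38.3²) = 40.71 regardless of where S sits on A1. So V lies on both circle(Q, 54.96) and circle(C, 40.71); the below-QM intersection is V = (16.11, -52.55). S is the foot of the tangent from V: S = (14.81, -14.27).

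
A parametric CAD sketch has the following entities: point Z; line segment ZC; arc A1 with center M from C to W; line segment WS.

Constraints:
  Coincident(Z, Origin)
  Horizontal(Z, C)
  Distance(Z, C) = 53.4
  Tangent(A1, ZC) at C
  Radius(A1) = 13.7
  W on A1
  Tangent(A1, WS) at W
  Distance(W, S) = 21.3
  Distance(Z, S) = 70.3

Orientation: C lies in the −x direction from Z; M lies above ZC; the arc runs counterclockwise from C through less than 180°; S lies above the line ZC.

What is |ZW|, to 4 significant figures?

49.63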